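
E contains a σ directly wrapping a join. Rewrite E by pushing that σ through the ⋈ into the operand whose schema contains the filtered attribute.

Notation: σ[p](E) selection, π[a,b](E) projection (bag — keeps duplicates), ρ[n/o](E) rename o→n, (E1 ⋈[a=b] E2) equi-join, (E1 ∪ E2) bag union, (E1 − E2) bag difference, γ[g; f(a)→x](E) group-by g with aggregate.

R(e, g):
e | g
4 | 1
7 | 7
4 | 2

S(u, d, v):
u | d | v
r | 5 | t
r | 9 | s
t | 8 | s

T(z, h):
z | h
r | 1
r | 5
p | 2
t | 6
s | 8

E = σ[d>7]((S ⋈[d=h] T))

σ filters on d, owned by the left side.
E' = (σ[d>7](S) ⋈[d=h] T)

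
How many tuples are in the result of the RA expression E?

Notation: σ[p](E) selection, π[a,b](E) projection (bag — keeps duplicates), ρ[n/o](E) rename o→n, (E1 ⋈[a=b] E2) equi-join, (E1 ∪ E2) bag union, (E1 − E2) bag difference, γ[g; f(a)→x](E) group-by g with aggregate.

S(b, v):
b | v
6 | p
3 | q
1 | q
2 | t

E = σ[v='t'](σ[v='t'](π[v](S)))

Subexpression sizes:
  S → 4
  π[v](S) → 4
  σ[v='t'](π[v](S)) → 1
  σ[v='t'](σ[v='t'](π[v](S))) → 1

|E| = 1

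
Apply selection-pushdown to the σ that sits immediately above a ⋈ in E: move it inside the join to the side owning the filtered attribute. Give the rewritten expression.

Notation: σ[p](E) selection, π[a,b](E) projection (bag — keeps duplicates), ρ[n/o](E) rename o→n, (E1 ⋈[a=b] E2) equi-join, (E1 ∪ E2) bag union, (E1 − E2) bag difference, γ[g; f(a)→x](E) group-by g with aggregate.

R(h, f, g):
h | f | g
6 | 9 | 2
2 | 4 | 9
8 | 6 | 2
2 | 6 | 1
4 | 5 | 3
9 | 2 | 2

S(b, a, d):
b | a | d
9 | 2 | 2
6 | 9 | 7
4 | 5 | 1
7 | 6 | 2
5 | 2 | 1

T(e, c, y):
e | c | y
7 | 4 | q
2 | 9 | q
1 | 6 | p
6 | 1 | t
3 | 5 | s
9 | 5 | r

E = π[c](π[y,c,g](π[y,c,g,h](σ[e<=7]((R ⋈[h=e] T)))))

σ filters on e, owned by the right side.
E' = π[c](π[y,c,g](π[y,c,g,h]((R ⋈[h=e] σ[e<=7](T)))))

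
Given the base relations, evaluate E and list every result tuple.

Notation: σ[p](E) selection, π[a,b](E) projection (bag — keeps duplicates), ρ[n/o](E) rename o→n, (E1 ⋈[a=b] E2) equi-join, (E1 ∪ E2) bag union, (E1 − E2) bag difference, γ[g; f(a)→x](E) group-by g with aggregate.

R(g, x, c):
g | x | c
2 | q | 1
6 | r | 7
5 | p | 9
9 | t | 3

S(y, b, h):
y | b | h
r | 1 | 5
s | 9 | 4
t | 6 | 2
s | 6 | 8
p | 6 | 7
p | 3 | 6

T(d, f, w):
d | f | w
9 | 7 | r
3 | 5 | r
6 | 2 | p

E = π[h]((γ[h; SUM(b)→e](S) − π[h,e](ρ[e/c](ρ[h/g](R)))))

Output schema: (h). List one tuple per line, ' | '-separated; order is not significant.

Row counts bottom-up:
  S → 6
  γ[h; SUM(b)→e](S) → 6
  R → 4
  ρ[h/g](R) → 4
  ρ[e/c](ρ[h/g](R)) → 4
  π[h,e](ρ[e/c](ρ[h/g](R))) → 4
  (γ[h; SUM(b)→e](S) − π[h,e](ρ[e/c](ρ[h/g](R)))) → 6
  π[h]((γ[h; SUM(b)→e](S) − π[h,e](ρ[e/c](ρ[h/g](R))))) → 6

== RESULT ==
h
2
4
5
6
7
8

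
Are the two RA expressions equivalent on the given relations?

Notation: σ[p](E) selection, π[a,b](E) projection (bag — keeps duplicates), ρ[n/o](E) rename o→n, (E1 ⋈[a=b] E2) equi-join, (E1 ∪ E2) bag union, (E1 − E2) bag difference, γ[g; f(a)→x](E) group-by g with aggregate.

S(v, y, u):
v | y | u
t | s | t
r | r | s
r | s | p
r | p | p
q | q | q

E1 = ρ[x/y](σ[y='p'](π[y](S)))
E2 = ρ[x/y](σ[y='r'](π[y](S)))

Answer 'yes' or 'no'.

E1 stepwise |·|:
  S → 5
  π[y](S) → 5
  σ[y='p'](π[y](S)) → 1
  ρ[x/y](σ[y='p'](π[y](S))) → 1
E2 stepwise |·|:
  S → 5
  π[y](S) → 5
  σ[y='r'](π[y](S)) → 1
  ρ[x/y](σ[y='r'](π[y](S))) → 1

E1 result:
x
p
E2 result:
x
r
Witness: ('p',) appears 1× in E1 but 0× in E2.

no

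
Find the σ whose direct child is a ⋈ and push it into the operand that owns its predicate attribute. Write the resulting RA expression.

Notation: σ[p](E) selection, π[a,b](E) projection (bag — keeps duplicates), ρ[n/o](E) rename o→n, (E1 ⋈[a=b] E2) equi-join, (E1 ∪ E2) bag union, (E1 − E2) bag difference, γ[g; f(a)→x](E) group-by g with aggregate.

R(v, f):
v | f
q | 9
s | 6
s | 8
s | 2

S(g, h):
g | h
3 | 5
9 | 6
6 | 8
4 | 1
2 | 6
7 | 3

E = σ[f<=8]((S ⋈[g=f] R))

σ filters on f, owned by the right side.
E' = (S ⋈[g=f] σ[f<=8](R))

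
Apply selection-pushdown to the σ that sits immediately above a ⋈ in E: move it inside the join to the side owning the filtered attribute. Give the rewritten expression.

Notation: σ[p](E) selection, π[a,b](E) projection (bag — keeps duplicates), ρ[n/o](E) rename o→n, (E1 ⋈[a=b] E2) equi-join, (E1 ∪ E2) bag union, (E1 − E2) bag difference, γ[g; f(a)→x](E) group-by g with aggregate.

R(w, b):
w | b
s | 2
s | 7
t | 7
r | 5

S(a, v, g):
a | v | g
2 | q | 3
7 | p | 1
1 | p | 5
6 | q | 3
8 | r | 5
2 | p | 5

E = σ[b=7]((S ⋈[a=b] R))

σ filters on b, owned by the right side.
E' = (S ⋈[a=b] σ[b=7](R))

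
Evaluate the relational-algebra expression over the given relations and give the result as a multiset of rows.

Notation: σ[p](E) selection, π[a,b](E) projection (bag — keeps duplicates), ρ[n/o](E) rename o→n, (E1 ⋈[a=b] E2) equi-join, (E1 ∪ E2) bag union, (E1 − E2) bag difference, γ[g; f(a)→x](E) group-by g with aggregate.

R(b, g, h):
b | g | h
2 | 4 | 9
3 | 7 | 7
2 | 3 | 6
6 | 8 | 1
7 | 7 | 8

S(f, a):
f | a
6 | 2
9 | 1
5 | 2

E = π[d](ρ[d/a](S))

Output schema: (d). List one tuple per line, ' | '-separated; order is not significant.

Subexpression sizes:
  S → 3
  ρ[d/a](S) → 3
  π[d](ρ[d/a](S)) → 3

== RESULT ==
d
1
2
2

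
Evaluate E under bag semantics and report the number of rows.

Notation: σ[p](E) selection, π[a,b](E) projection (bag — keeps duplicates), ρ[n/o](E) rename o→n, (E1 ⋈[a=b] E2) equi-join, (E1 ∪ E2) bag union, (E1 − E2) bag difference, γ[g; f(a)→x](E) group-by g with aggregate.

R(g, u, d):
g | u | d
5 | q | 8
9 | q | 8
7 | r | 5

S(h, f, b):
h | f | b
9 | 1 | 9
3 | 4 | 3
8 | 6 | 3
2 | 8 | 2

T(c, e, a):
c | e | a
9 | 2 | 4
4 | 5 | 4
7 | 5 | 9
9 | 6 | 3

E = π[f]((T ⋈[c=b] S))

Stepwise |·|:
  T → 4
  S → 4
  (T ⋈[c=b] S) → 2
  π[f]((T ⋈[c=b] S)) → 2

|E| = 2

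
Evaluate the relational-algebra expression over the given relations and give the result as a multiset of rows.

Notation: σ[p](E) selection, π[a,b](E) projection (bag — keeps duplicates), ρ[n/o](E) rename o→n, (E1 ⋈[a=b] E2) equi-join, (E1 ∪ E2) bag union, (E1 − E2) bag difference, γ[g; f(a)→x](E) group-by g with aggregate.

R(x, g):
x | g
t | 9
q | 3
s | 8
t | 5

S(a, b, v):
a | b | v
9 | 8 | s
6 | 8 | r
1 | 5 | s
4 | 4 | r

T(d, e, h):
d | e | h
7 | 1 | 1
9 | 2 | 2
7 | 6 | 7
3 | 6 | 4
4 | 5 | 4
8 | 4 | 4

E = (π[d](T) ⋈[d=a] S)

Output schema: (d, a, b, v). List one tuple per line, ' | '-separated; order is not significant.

Per-node cardinality:
  T → 6
  π[d](T) → 6
  S → 4
  (π[d](T) ⋈[d=a] S) → 2

== RESULT ==
d | a | b | v
4 | 4 | 4 | r
9 | 9 | 8 | s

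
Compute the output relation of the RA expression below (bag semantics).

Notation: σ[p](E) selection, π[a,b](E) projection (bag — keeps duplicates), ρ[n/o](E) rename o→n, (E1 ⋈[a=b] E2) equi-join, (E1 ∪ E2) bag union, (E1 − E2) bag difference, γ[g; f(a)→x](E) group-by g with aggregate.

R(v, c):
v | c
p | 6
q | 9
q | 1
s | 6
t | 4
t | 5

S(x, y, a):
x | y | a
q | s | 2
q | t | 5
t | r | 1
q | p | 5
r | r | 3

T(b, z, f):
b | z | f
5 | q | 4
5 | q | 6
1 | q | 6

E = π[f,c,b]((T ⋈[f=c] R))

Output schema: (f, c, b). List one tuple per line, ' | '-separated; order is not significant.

Per-node cardinality:
  T → 3
  R → 6
  (T ⋈[f=c] R) → 5
  π[f,c,b]((T ⋈[f=c] R)) → 5

== RESULT ==
f | c | b
4 | 4 | 5
6 | 6 | 1
6 | 6 | 1
6 | 6 | 5
6 | 6 | 5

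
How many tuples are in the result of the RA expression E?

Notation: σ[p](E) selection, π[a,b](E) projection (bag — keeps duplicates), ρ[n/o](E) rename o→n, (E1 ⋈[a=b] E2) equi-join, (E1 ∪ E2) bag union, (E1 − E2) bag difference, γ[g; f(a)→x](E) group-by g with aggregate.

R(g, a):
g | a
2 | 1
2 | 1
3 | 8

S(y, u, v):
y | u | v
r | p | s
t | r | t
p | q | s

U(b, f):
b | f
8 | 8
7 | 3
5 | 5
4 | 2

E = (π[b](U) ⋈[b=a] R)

Subexpression sizes:
  U → 4
  π[b](U) → 4
  R → 3
  (π[b](U) ⋈[b=a] R) → 1

|E| = 1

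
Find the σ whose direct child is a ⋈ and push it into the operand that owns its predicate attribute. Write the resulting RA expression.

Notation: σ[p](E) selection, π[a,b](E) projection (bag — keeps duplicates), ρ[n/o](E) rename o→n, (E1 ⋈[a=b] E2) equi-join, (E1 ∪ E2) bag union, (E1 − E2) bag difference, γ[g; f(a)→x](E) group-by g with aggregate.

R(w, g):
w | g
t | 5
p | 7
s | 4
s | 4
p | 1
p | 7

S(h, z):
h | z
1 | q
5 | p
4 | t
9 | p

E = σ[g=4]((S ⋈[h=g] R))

σ filters on g, owned by the right side.
E' = (S ⋈[h=g] σ[g=4](R))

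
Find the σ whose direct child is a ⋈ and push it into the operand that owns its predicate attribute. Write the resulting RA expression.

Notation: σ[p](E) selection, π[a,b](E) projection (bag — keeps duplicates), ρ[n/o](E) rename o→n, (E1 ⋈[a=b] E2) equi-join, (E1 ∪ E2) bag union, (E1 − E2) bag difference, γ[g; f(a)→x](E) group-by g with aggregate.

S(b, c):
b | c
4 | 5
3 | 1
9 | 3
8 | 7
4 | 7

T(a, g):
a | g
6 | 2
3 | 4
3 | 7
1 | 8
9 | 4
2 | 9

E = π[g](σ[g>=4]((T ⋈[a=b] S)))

σ filters on g, owned by the left side.
E' = π[g]((σ[g>=4](T) ⋈[a=b] S))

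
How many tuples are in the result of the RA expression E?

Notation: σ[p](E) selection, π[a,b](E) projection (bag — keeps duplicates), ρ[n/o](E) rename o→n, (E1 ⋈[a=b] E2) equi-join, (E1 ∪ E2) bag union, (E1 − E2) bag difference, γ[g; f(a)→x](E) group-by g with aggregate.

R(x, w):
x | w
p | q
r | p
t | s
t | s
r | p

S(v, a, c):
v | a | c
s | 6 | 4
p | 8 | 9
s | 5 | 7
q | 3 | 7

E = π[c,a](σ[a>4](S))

Stepwise |·|:
  S → 4
  σ[a>4](S) → 3
  π[c,a](σ[a>4](S)) → 3

|E| = 3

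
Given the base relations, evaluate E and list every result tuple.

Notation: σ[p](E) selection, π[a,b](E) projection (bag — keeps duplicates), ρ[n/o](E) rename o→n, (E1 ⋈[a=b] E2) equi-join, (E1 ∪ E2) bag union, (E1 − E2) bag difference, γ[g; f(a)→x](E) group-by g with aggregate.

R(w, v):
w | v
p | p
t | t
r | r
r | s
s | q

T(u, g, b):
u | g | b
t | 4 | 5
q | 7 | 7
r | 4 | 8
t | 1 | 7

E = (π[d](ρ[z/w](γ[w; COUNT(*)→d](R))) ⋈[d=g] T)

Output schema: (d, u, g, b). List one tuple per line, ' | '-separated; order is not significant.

Stepwise |·|:
  R → 5
  γ[w; COUNT(*)→d](R) → 4
  ρ[z/w](γ[w; COUNT(*)→d](R)) → 4
  π[d](ρ[z/w](γ[w; COUNT(*)→d](R))) → 4
  T → 4
  (π[d](ρ[z/w](γ[w; COUNT(*)→d](R))) ⋈[d=g] T) → 3

== RESULT ==
d | u | g | b
1 | t | 1 | 7
1 | t | 1 | 7
1 | t | 1 | 7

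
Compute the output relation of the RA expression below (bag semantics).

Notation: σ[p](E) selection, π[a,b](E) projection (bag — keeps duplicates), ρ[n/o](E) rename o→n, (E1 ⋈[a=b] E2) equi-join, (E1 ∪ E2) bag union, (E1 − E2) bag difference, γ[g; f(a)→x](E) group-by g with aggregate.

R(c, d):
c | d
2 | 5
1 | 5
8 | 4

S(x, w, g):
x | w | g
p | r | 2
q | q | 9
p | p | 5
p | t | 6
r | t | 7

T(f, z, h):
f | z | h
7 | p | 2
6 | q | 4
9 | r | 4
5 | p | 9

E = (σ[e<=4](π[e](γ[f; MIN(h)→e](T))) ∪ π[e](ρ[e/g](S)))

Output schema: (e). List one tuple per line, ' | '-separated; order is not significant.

Subexpression sizes:
  T → 4
  γ[f; MIN(h)→e](T) → 4
  π[e](γ[f; MIN(h)→e](T)) → 4
  σ[e<=4](π[e](γ[f; MIN(h)→e](T))) → 3
  S → 5
  ρ[e/g](S) → 5
  π[e](ρ[e/g](S)) → 5
  (σ[e<=4](π[e](γ[f; MIN(h)→e](T))) ∪ π[e](ρ[e/g](S))) → 8

== RESULT ==
e
2
2
4
4
5
6
7
9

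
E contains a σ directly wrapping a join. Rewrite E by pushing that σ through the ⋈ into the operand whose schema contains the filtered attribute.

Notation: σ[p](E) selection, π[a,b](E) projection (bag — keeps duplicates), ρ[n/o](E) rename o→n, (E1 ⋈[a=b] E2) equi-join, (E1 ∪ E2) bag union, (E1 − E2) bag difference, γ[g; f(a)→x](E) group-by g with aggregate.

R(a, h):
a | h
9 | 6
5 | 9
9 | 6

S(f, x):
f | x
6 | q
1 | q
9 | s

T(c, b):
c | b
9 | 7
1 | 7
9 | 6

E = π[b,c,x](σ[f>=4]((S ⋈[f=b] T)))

σ filters on f, owned by the left side.
E' = π[b,c,x]((σ[f>=4](S) ⋈[f=b] T))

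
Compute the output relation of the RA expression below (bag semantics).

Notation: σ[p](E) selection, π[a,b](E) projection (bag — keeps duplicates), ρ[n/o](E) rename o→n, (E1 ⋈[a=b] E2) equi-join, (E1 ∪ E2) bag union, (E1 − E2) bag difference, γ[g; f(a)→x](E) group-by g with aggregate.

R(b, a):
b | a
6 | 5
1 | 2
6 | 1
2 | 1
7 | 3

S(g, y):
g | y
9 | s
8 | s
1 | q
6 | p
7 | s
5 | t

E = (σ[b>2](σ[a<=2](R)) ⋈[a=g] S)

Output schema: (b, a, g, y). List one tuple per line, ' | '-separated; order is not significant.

Stepwise |·|:
  R → 5
  σ[a<=2](R) → 3
  σ[b>2](σ[a<=2](R)) → 1
  S → 6
  (σ[b>2](σ[a<=2](R)) ⋈[a=g] S) → 1

== RESULT ==
b | a | g | y
6 | 1 | 1 | q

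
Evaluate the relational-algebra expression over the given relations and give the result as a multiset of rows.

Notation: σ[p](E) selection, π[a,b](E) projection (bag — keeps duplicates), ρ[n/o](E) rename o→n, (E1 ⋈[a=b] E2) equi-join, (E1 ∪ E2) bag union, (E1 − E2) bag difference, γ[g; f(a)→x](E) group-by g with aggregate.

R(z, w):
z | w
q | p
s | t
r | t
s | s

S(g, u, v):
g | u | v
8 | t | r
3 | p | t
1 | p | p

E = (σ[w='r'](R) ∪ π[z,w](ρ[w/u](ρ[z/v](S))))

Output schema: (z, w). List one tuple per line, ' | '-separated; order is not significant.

Stepwise |·|:
  R → 4
  σ[w='r'](R) → 0
  S → 3
  ρ[z/v](S) → 3
  ρ[w/u](ρ[z/v](S)) → 3
  π[z,w](ρ[w/u](ρ[z/v](S))) → 3
  (σ[w='r'](R) ∪ π[z,w](ρ[w/u](ρ[z/v](S)))) → 3

== RESULT ==
z | w
p | p
r | t
t | p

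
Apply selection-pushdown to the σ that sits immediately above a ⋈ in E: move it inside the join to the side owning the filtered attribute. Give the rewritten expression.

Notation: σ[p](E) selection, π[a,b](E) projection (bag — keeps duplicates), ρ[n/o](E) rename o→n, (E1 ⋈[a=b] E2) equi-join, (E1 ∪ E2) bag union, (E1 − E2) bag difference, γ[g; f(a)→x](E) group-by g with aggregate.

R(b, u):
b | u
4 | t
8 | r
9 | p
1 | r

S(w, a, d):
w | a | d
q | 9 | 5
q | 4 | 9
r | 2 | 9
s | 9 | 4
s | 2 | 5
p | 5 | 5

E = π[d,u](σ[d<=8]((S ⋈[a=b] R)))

σ filters on d, owned by the left side.
E' = π[d,u]((σ[d<=8](S) ⋈[a=b] R))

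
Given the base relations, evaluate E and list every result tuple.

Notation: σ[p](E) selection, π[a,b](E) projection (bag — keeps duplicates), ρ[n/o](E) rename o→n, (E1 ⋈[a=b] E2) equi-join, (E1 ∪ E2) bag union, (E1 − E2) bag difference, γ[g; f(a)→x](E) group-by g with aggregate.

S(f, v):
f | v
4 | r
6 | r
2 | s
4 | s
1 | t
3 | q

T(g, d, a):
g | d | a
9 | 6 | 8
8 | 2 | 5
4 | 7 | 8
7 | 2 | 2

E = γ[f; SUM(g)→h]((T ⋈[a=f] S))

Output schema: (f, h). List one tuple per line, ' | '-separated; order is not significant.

Subexpression sizes:
  T → 4
  S → 6
  (T ⋈[a=f] S) → 1
  γ[f; SUM(g)→h]((T ⋈[a=f] S)) → 1

== RESULT ==
f | h
2 | 7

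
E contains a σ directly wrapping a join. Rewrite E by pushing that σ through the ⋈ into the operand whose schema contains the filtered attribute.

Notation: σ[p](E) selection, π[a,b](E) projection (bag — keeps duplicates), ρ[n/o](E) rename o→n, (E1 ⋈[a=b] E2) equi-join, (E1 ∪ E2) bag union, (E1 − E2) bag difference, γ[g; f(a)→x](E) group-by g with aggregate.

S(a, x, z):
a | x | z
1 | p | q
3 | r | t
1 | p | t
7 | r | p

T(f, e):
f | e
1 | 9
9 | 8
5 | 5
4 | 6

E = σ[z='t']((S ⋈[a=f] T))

σ filters on z, owned by the left side.
E' = (σ[z='t'](S) ⋈[a=f] T)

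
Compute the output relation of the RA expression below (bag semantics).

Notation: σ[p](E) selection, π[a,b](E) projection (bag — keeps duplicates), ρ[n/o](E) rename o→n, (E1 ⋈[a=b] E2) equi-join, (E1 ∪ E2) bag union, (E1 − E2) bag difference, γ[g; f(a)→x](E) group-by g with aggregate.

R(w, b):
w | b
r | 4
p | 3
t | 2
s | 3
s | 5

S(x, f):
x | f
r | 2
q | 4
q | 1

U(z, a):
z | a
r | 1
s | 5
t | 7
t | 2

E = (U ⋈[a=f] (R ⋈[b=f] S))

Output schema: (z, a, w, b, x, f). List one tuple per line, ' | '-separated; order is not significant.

Per-node cardinality:
  U → 4
  R → 5
  S → 3
  (R ⋈[b=f] S) → 2
  (U ⋈[a=f] (R ⋈[b=f] S)) → 1

== RESULT ==
z | a | w | b | x | f
t | 2 | t | 2 | r | 2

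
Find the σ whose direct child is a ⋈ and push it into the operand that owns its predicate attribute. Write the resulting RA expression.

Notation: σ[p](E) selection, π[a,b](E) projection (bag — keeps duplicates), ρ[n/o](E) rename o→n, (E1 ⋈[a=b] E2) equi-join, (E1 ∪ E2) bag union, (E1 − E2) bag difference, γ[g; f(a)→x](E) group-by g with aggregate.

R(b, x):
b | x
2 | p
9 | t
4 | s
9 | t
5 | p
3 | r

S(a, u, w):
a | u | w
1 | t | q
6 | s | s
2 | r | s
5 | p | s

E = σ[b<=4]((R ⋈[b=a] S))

σ filters on b, owned by the left side.
E' = (σ[b<=4](R) ⋈[b=a] S)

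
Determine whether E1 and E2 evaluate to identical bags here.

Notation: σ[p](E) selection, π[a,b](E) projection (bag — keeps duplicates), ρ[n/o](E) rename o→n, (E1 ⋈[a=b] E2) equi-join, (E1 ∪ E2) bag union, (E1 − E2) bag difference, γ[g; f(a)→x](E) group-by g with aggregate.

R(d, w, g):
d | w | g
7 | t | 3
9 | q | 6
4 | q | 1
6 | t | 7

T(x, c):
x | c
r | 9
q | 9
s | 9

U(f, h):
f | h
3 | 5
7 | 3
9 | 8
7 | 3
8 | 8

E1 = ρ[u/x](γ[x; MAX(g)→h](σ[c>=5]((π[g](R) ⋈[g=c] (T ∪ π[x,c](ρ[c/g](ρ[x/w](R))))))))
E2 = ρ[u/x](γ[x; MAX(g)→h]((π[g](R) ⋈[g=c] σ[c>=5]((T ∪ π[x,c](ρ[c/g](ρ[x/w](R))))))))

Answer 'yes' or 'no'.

E1 stepwise |·|:
  R → 4
  π[g](R) → 4
  T → 3
  R → 4
  ρ[x/w](R) → 4
  ρ[c/g](ρ[x/w](R)) → 4
  π[x,c](ρ[c/g](ρ[x/w](R))) → 4
  (T ∪ π[x,c](ρ[c/g](ρ[x/w](R)))) → 7
  (π[g](R) ⋈[g=c] (T ∪ π[x,c](ρ[c/g](ρ[x/w](R))))) → 4
  σ[c>=5]((π[g](R) ⋈[g=c] (T ∪ π[x,c](ρ[c/g](ρ[x/w](R)))))) → 2
  γ[x; MAX(g)→h](σ[c>=5]((π[g](R) ⋈[g=c] (T ∪ π[x,c](ρ[c/g](ρ[x/w](R))))))) → 2
  ρ[u/x](γ[x; MAX(g)→h](σ[c>=5]((π[g](R) ⋈[g=c] (T ∪ π[x,c](ρ[c/g](ρ[x/w](R)))))))) → 2
E2 stepwise |·|:
  R → 4
  π[g](R) → 4
  T → 3
  R → 4
  ρ[x/w](R) → 4
  ρ[c/g](ρ[x/w](R)) → 4
  π[x,c](ρ[c/g](ρ[x/w](R))) → 4
  (T ∪ π[x,c](ρ[c/g](ρ[x/w](R)))) → 7
  σ[c>=5]((T ∪ π[x,c](ρ[c/g](ρ[x/w](R))))) → 5
  (π[g](R) ⋈[g=c] σ[c>=5]((T ∪ π[x,c](ρ[c/g](ρ[x/w](R)))))) → 2
  γ[x; MAX(g)→h]((π[g](R) ⋈[g=c] σ[c>=5]((T ∪ π[x,c](ρ[c/g](ρ[x/w](R))))))) → 2
  ρ[u/x](γ[x; MAX(g)→h]((π[g](R) ⋈[g=c] σ[c>=5]((T ∪ π[x,c](ρ[c/g](ρ[x/w](R)))))))) → 2

E1 and E2 produce the same multiset:
u | h
q | 6
t | 7

yes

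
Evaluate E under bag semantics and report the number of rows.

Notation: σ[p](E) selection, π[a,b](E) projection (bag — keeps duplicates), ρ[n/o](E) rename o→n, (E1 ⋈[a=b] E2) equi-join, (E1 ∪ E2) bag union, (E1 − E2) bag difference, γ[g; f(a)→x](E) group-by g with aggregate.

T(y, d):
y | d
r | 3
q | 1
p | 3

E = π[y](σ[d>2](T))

Row counts bottom-up:
  T → 3
  σ[d>2](T) → 2
  π[y](σ[d>2](T)) → 2

|E| = 2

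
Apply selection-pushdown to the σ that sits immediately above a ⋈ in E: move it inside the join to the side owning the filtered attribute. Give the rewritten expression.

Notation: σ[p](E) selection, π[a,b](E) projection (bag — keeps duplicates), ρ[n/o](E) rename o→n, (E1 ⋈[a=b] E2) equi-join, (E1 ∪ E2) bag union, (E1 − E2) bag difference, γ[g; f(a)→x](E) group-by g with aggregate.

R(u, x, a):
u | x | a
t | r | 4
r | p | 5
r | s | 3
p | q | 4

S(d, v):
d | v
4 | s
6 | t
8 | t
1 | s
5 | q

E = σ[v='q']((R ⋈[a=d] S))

σ filters on v, owned by the right side.
E' = (R ⋈[a=d] σ[v='q'](S))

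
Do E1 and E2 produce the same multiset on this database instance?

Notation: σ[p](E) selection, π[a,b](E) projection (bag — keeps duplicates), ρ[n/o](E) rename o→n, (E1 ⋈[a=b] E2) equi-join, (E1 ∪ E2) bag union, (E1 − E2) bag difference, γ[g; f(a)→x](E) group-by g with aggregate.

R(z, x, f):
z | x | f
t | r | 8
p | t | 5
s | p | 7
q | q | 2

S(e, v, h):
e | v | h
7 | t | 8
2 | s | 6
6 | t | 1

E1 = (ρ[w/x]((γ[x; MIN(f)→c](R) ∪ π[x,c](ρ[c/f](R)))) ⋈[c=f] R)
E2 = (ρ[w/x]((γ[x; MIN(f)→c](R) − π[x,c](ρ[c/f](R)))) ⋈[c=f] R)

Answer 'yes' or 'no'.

E1 row counts bottom-up:
  R → 4
  γ[x; MIN(f)→c](R) → 4
  R → 4
  ρ[c/f](R) → 4
  π[x,c](ρ[c/f](R)) → 4
  (γ[x; MIN(f)→c](R) ∪ π[x,c](ρ[c/f](R))) → 8
  ρ[w/x]((γ[x; MIN(f)→c](R) ∪ π[x,c](ρ[c/f](R)))) → 8
  R → 4
  (ρ[w/x]((γ[x; MIN(f)→c](R) ∪ π[x,c](ρ[c/f](R)))) ⋈[c=f] R) → 8
E2 row counts bottom-up:
  R → 4
  γ[x; MIN(f)→c](R) → 4
  R → 4
  ρ[c/f](R) → 4
  π[x,c](ρ[c/f](R)) → 4
  (γ[x; MIN(f)→c](R) − π[x,c](ρ[c/f](R))) → 0
  ρ[w/x]((γ[x; MIN(f)→c](R) − π[x,c](ρ[c/f](R)))) → 0
  R → 4
  (ρ[w/x]((γ[x; MIN(f)→c](R) − π[x,c](ρ[c/f](R)))) ⋈[c=f] R) → 0

E1 result:
w | c | z | x | f
p | 7 | s | p | 7
p | 7 | s | p | 7
q | 2 | q | q | 2
q | 2 | q | q | 2
r | 8 | t | r | 8
r | 8 | t | r | 8
t | 5 | p | t | 5
t | 5 | p | t | 5
E2 result:
w | c | z | x | f
(0 rows)
Witness: ('t', 5, 'p', 't', 5) appears 2× in E1 but 0× in E2.

no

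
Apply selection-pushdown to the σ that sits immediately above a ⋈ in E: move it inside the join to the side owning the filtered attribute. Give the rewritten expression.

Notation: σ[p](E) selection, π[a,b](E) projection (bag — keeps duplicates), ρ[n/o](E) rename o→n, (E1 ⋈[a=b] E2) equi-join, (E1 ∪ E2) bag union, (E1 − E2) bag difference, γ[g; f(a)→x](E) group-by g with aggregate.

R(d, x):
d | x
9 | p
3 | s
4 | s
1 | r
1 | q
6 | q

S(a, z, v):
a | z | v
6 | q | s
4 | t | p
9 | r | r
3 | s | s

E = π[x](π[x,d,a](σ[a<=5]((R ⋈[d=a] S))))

σ filters on a, owned by the right side.
E' = π[x](π[x,d,a]((R ⋈[d=a] σ[a<=5](S))))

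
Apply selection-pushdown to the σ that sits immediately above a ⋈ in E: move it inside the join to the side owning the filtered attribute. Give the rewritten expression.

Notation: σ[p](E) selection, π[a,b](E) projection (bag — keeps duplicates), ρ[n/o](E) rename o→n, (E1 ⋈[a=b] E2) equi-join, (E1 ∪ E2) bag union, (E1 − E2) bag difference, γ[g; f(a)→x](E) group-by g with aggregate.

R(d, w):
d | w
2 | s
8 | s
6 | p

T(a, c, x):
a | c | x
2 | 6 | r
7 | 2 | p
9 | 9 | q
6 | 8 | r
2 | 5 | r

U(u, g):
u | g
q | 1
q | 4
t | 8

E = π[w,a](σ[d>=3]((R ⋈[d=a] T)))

σ filters on d, owned by the left side.
E' = π[w,a]((σ[d>=3](R) ⋈[d=a] T))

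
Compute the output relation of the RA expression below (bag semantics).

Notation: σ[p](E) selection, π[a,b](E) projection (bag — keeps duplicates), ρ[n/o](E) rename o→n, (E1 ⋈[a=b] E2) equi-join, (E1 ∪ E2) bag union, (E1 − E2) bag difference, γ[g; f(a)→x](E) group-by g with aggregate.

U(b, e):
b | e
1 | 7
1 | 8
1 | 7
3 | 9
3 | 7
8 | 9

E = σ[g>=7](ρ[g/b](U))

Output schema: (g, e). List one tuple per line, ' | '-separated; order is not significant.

Subexpression sizes:
  U → 6
  ρ[g/b](U) → 6
  σ[g>=7](ρ[g/b](U)) → 1

== RESULT ==
g | e
8 | 9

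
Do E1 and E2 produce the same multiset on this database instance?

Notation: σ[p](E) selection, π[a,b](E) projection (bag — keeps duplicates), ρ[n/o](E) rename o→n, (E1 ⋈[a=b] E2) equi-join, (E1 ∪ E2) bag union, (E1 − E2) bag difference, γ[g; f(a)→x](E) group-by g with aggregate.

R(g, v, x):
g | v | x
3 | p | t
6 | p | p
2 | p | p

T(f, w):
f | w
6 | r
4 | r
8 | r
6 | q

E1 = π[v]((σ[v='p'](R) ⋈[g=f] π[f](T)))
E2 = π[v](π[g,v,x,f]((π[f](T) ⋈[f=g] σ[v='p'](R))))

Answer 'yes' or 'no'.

E1 row counts bottom-up:
  R → 3
  σ[v='p'](R) → 3
  T → 4
  π[f](T) → 4
  (σ[v='p'](R) ⋈[g=f] π[f](T)) → 2
  π[v]((σ[v='p'](R) ⋈[g=f] π[f](T))) → 2
E2 row counts bottom-up:
  T → 4
  π[f](T) → 4
  R → 3
  σ[v='p'](R) → 3
  (π[f](T) ⋈[f=g] σ[v='p'](R)) → 2
  π[g,v,x,f]((π[f](T) ⋈[f=g] σ[v='p'](R))) → 2
  π[v](π[g,v,x,f]((π[f](T) ⋈[f=g] σ[v='p'](R)))) → 2

E1 and E2 produce the same multiset:
v
p
p

yes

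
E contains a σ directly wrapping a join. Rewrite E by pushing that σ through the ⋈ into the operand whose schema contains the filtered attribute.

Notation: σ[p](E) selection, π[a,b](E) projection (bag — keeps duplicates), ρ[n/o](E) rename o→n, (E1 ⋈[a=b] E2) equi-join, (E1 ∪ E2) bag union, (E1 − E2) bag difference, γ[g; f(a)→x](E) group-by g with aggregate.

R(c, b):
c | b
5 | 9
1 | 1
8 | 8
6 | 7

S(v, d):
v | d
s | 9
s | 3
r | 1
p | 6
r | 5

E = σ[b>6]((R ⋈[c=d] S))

σ filters on b, owned by the left side.
E' = (σ[b>6](R) ⋈[c=d] S)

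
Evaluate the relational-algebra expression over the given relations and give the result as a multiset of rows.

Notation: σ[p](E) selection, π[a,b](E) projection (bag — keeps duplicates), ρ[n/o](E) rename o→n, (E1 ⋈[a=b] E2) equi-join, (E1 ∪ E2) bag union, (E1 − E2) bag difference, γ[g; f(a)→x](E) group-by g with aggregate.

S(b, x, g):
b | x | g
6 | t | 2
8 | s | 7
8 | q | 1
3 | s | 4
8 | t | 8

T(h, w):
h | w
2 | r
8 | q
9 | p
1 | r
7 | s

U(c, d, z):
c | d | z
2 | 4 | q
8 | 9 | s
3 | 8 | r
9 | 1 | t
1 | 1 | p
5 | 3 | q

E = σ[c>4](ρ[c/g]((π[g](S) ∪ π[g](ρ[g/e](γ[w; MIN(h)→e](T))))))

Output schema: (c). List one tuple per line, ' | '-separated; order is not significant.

Per-node cardinality:
  S → 5
  π[g](S) → 5
  T → 5
  γ[w; MIN(h)→e](T) → 4
  ρ[g/e](γ[w; MIN(h)→e](T)) → 4
  π[g](ρ[g/e](γ[w; MIN(h)→e](T))) → 4
  (π[g](S) ∪ π[g](ρ[g/e](γ[w; MIN(h)→e](T)))) → 9
  ρ[c/g]((π[g](S) ∪ π[g](ρ[g/e](γ[w; MIN(h)→e](T))))) → 9
  σ[c>4](ρ[c/g]((π[g](S) ∪ π[g](ρ[g/e](γ[w; MIN(h)→e](T)))))) → 5

== RESULT ==
c
7
7
8
8
9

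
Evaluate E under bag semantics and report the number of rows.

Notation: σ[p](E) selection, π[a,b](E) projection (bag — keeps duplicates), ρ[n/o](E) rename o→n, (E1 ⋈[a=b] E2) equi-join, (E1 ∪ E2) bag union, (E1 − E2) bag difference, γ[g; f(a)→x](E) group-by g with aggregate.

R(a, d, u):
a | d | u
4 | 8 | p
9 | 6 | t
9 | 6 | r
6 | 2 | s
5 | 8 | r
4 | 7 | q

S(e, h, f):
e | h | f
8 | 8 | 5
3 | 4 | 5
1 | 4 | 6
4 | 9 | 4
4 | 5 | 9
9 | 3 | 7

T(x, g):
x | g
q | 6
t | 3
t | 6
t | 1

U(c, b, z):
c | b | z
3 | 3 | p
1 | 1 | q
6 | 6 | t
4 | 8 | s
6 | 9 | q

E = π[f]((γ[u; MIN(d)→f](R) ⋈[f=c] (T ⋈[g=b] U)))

Per-node cardinality:
  R → 6
  γ[u; MIN(d)→f](R) → 5
  T → 4
  U → 5
  (T ⋈[g=b] U) → 4
  (γ[u; MIN(d)→f](R) ⋈[f=c] (T ⋈[g=b] U)) → 4
  π[f]((γ[u; MIN(d)→f](R) ⋈[f=c] (T ⋈[g=b] U))) → 4

|E| = 4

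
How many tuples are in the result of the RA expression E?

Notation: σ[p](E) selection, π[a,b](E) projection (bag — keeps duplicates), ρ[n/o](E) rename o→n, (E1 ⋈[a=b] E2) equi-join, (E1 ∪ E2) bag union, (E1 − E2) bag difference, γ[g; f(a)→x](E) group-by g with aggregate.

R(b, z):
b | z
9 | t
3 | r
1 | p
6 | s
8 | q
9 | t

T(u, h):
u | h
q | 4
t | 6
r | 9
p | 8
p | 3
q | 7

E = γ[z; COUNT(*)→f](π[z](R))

Per-node cardinality:
  R → 6
  π[z](R) → 6
  γ[z; COUNT(*)→f](π[z](R)) → 5

|E| = 5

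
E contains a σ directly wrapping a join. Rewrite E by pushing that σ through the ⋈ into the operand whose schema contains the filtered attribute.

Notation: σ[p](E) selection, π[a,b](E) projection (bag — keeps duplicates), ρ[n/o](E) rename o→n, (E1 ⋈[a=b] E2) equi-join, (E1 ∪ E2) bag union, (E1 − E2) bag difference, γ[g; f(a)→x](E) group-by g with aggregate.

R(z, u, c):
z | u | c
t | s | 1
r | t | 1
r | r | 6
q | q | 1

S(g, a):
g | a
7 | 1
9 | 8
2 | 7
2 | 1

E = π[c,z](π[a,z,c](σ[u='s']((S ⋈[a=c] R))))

σ filters on u, owned by the right side.
E' = π[c,z](π[a,z,c]((S ⋈[a=c] σ[u='s'](R))))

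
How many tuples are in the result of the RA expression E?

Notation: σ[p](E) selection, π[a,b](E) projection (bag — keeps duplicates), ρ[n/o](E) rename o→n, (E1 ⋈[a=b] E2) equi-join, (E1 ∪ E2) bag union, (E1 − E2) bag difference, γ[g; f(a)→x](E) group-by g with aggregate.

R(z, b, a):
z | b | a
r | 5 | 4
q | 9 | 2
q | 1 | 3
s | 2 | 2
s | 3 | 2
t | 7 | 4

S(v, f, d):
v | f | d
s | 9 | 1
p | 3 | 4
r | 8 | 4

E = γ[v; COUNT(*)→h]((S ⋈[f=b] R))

Row counts bottom-up:
  S → 3
  R → 6
  (S ⋈[f=b] R) → 2
  γ[v; COUNT(*)→h]((S ⋈[f=b] R)) → 2

|E| = 2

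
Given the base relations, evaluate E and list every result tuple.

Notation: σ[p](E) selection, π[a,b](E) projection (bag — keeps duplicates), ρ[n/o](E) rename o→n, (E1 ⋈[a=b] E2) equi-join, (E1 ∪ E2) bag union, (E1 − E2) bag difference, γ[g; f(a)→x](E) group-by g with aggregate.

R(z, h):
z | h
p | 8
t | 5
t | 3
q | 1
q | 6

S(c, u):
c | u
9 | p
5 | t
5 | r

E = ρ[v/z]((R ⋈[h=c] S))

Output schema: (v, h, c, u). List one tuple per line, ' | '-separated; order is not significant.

Stepwise |·|:
  R → 5
  S → 3
  (R ⋈[h=c] S) → 2
  ρ[v/z]((R ⋈[h=c] S)) → 2

== RESULT ==
v | h | c | u
t | 5 | 5 | r
t | 5 | 5 | t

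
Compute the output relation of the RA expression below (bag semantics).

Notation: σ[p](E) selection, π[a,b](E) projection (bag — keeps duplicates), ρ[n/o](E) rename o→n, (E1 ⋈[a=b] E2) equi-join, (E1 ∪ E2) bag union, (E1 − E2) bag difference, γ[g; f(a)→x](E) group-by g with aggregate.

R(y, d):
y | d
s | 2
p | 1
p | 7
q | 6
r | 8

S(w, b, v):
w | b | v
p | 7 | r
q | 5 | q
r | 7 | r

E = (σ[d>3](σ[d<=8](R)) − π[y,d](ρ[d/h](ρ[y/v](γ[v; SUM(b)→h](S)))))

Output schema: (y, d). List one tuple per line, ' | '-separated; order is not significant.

Subexpression sizes:
  R → 5
  σ[d<=8](R) → 5
  σ[d>3](σ[d<=8](R)) → 3
  S → 3
  γ[v; SUM(b)→h](S) → 2
  ρ[y/v](γ[v; SUM(b)→h](S)) → 2
  ρ[d/h](ρ[y/v](γ[v; SUM(b)→h](S))) → 2
  π[y,d](ρ[d/h](ρ[y/v](γ[v; SUM(b)→h](S)))) → 2
  (σ[d>3](σ[d<=8](R)) − π[y,d](ρ[d/h](ρ[y/v](γ[v; SUM(b)→h](S))))) → 3

== RESULT ==
y | d
p | 7
q | 6
r | 8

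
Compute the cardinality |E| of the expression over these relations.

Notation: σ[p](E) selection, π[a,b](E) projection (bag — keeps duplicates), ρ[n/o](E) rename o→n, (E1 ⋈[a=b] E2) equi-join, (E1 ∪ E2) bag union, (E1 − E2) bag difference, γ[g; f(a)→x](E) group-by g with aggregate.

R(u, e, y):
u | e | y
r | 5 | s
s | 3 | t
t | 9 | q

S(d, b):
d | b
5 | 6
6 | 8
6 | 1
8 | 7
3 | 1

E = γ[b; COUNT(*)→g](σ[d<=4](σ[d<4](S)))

Subexpression sizes:
  S → 5
  σ[d<4](S) → 1
  σ[d<=4](σ[d<4](S)) → 1
  γ[b; COUNT(*)→g](σ[d<=4](σ[d<4](S))) → 1

|E| = 1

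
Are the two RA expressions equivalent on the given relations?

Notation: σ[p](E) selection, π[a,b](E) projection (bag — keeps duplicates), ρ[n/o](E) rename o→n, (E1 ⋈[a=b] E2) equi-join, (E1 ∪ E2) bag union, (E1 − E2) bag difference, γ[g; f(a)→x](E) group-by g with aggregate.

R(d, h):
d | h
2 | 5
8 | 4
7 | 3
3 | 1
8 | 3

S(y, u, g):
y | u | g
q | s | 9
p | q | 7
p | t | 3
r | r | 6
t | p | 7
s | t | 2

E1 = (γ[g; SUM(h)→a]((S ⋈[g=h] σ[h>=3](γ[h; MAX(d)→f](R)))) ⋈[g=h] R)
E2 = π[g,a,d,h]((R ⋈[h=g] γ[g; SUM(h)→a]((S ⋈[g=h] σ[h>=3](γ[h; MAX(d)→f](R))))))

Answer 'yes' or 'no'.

E1 row counts bottom-up:
  S → 6
  R → 5
  γ[h; MAX(d)→f](R) → 4
  σ[h>=3](γ[h; MAX(d)→f](R)) → 3
  (S ⋈[g=h] σ[h>=3](γ[h; MAX(d)→f](R))) → 1
  γ[g; SUM(h)→a]((S ⋈[g=h] σ[h>=3](γ[h; MAX(d)→f](R)))) → 1
  R → 5
  (γ[g; SUM(h)→a]((S ⋈[g=h] σ[h>=3](γ[h; MAX(d)→f](R)))) ⋈[g=h] R) → 2
E2 row counts bottom-up:
  R → 5
  S → 6
  R → 5
  γ[h; MAX(d)→f](R) → 4
  σ[h>=3](γ[h; MAX(d)→f](R)) → 3
  (S ⋈[g=h] σ[h>=3](γ[h; MAX(d)→f](R))) → 1
  γ[g; SUM(h)→a]((S ⋈[g=h] σ[h>=3](γ[h; MAX(d)→f](R)))) → 1
  (R ⋈[h=g] γ[g; SUM(h)→a]((S ⋈[g=h] σ[h>=3](γ[h; MAX(d)→f](R))))) → 2
  π[g,a,d,h]((R ⋈[h=g] γ[g; SUM(h)→a]((S ⋈[g=h] σ[h>=3](γ[h; MAX(d)→f](R)))))) → 2

E1 and E2 produce the same multiset:
g | a | d | h
3 | 3 | 7 | 3
3 | 3 | 8 | 3

yes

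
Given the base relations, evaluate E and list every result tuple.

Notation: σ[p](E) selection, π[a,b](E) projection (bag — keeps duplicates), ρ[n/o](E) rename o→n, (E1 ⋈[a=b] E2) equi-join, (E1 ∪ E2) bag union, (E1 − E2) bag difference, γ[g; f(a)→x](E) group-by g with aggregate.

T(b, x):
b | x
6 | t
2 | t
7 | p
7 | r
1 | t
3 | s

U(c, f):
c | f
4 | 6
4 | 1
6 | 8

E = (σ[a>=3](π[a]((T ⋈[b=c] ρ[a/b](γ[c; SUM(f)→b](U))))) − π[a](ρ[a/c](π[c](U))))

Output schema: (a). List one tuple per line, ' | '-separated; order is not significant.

Row counts bottom-up:
  T → 6
  U → 3
  γ[c; SUM(f)→b](U) → 2
  ρ[a/b](γ[c; SUM(f)→b](U)) → 2
  (T ⋈[b=c] ρ[a/b](γ[c; SUM(f)→b](U))) → 1
  π[a]((T ⋈[b=c] ρ[a/b](γ[c; SUM(f)→b](U)))) → 1
  σ[a>=3](π[a]((T ⋈[b=c] ρ[a/b](γ[c; SUM(f)→b](U))))) → 1
  U → 3
  π[c](U) → 3
  ρ[a/c](π[c](U)) → 3
  π[a](ρ[a/c](π[c](U))) → 3
  (σ[a>=3](π[a]((T ⋈[b=c] ρ[a/b](γ[c; SUM(f)→b](U))))) − π[a](ρ[a/c](π[c](U)))) → 1

== RESULT ==
a
8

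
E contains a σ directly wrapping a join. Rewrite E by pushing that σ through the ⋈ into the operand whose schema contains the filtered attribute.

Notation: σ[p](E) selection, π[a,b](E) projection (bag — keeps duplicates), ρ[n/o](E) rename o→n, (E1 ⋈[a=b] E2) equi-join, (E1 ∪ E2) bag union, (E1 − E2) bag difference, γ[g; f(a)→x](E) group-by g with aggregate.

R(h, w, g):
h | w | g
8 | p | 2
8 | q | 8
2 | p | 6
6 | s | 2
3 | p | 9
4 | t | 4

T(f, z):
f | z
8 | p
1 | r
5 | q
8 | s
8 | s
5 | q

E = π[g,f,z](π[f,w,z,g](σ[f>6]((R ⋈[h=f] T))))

σ filters on f, owned by the right side.
E' = π[g,f,z](π[f,w,z,g]((R ⋈[h=f] σ[f>6](T))))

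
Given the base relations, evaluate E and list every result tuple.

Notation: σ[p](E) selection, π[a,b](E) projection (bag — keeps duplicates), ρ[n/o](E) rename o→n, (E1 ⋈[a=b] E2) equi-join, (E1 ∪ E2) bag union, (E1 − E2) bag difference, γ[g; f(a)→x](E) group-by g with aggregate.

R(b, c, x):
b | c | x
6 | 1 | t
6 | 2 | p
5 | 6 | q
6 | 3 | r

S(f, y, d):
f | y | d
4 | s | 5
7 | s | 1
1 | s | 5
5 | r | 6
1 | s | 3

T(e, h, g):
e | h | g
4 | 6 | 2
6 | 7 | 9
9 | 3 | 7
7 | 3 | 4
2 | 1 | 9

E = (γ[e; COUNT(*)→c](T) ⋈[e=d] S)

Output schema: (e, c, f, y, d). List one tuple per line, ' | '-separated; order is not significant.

Stepwise |·|:
  T → 5
  γ[e; COUNT(*)→c](T) → 5
  S → 5
  (γ[e; COUNT(*)→c](T) ⋈[e=d] S) → 1

== RESULT ==
e | c | f | y | d
6 | 1 | 5 | r | 6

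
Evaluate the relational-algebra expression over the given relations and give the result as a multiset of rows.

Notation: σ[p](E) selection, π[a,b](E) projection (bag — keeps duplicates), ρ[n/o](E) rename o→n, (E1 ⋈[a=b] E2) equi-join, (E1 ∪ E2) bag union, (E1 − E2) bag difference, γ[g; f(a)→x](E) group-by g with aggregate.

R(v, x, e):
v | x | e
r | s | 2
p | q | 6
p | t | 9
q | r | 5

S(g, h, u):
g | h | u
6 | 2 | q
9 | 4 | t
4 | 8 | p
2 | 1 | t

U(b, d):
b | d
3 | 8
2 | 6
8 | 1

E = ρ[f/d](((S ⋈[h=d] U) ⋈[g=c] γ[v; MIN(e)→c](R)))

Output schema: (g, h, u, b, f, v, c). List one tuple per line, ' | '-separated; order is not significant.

Row counts bottom-up:
  S → 4
  U → 3
  (S ⋈[h=d] U) → 2
  R → 4
  γ[v; MIN(e)→c](R) → 3
  ((S ⋈[h=d] U) ⋈[g=c] γ[v; MIN(e)→c](R)) → 1
  ρ[f/d](((S ⋈[h=d] U) ⋈[g=c] γ[v; MIN(e)→c](R))) → 1

== RESULT ==
g | h | u | b | f | v | c
2 | 1 | t | 8 | 1 | r | 2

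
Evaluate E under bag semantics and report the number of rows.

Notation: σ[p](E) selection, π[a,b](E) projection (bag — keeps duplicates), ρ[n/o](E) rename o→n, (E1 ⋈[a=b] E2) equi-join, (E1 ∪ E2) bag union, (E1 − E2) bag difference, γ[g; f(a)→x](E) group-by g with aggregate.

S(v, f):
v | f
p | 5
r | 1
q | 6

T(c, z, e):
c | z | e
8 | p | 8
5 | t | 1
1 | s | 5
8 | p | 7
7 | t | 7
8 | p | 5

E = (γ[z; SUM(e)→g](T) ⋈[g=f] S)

Row counts bottom-up:
  T → 6
  γ[z; SUM(e)→g](T) → 3
  S → 3
  (γ[z; SUM(e)→g](T) ⋈[g=f] S) → 1

|E| = 1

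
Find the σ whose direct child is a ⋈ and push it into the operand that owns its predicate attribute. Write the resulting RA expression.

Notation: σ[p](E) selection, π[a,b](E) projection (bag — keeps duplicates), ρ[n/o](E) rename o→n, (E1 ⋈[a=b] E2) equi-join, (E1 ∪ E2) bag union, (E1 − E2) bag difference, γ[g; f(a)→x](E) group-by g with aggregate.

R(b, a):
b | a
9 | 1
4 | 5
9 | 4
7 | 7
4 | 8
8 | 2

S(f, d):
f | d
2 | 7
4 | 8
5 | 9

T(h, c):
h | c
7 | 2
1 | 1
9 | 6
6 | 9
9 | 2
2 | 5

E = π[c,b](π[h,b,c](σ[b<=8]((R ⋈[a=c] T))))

σ filters on b, owned by the left side.
E' = π[c,b](π[h,b,c]((σ[b<=8](R) ⋈[a=c] T)))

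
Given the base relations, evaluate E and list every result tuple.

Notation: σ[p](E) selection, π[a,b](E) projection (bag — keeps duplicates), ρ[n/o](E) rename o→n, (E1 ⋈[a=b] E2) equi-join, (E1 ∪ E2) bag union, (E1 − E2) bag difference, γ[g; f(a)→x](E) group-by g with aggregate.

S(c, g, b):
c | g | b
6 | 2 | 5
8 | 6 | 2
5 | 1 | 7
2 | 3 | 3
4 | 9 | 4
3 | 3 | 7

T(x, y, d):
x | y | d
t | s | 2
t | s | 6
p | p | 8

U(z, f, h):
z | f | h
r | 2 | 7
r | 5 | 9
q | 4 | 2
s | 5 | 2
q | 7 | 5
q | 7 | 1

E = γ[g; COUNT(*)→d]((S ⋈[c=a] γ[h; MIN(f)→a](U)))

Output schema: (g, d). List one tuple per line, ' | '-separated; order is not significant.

Row counts bottom-up:
  S → 6
  U → 6
  γ[h; MIN(f)→a](U) → 5
  (S ⋈[c=a] γ[h; MIN(f)→a](U)) → 3
  γ[g; COUNT(*)→d]((S ⋈[c=a] γ[h; MIN(f)→a](U))) → 3

== RESULT ==
g | d
1 | 1
3 | 1
9 | 1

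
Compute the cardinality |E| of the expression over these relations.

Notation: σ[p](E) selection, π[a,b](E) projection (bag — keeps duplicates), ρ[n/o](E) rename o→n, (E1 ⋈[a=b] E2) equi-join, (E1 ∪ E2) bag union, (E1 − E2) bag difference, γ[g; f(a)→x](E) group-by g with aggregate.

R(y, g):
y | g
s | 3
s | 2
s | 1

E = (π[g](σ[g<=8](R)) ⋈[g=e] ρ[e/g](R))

Per-node cardinality:
  R → 3
  σ[g<=8](R) → 3
  π[g](σ[g<=8](R)) → 3
  R → 3
  ρ[e/g](R) → 3
  (π[g](σ[g<=8](R)) ⋈[g=e] ρ[e/g](R)) → 3

|E| = 3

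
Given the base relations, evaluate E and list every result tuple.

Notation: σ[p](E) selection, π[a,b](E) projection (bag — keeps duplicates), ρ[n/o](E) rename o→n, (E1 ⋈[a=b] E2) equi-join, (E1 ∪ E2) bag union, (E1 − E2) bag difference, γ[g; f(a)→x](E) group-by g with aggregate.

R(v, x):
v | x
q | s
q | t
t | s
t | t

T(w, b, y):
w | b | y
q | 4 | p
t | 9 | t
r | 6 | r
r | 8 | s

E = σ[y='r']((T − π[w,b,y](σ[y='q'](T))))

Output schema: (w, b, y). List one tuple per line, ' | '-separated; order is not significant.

Stepwise |·|:
  T → 4
  T → 4
  σ[y='q'](T) → 0
  π[w,b,y](σ[y='q'](T)) → 0
  (T − π[w,b,y](σ[y='q'](T))) → 4
  σ[y='r']((T − π[w,b,y](σ[y='q'](T)))) → 1

== RESULT ==
w | b | y
r | 6 | r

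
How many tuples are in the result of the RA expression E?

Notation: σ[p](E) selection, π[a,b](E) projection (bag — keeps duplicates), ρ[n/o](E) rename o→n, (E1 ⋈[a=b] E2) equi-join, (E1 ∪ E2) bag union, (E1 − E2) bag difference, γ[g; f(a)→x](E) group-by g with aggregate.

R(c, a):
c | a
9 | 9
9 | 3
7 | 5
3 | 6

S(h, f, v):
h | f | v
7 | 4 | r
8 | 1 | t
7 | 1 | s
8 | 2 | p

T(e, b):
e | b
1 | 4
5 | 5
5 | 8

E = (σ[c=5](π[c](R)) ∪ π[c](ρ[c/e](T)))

Row counts bottom-up:
  R → 4
  π[c](R) → 4
  σ[c=5](π[c](R)) → 0
  T → 3
  ρ[c/e](T) → 3
  π[c](ρ[c/e](T)) → 3
  (σ[c=5](π[c](R)) ∪ π[c](ρ[c/e](T))) → 3

|E| = 3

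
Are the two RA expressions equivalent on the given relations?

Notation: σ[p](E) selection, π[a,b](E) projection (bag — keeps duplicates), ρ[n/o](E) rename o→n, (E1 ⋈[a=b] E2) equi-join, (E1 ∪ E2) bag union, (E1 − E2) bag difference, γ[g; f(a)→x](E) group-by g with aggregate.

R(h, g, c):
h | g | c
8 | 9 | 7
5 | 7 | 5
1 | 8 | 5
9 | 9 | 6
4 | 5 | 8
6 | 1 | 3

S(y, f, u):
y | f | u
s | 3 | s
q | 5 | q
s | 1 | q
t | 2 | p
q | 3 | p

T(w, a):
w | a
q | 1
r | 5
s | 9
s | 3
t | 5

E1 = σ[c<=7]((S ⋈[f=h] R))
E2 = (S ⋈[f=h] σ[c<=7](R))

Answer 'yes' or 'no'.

E1 subexpression sizes:
  S → 5
  R → 6
  (S ⋈[f=h] R) → 2
  σ[c<=7]((S ⋈[f=h] R)) → 2
E2 subexpression sizes:
  S → 5
  R → 6
  σ[c<=7](R) → 5
  (S ⋈[f=h] σ[c<=7](R)) → 2

E1 and E2 produce the same multiset:
y | f | u | h | g | c
q | 5 | q | 5 | 7 | 5
s | 1 | q | 1 | 8 | 5

yes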